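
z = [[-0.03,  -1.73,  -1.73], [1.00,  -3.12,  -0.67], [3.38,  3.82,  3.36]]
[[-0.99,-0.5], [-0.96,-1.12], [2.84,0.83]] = z @ [[0.23,-0.09], [0.33,0.34], [0.24,-0.05]]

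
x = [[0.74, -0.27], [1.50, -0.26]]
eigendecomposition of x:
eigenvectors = [[(0.31+0.24j),  0.31-0.24j], [0.92+0.00j,  0.92-0.00j]]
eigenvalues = [(0.24+0.39j), (0.24-0.39j)]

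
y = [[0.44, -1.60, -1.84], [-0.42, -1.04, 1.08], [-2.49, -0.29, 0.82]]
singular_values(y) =[3.06, 2.17, 1.22]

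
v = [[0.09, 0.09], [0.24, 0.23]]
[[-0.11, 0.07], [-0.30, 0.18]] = v@ [[-0.80, -0.35], [-0.47, 1.16]]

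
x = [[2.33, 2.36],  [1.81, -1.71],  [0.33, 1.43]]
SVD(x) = [[0.92, 0.18], [-0.08, 0.96], [0.38, -0.23]] @ diag([3.560669843096899, 2.583433813446805]) @ [[0.60, 0.8], [0.8, -0.60]]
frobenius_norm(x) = 4.40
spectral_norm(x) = 3.56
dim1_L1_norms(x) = [4.69, 3.52, 1.76]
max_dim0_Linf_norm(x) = 2.36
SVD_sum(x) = [[1.96, 2.63],[-0.17, -0.23],[0.80, 1.08]] + [[0.37, -0.27], [1.98, -1.48], [-0.47, 0.35]]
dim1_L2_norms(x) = [3.32, 2.49, 1.47]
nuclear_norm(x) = 6.14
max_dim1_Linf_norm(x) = 2.36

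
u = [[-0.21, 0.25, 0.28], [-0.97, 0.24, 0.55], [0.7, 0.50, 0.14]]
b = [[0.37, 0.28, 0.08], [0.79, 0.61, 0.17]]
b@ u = [[-0.29, 0.20, 0.27], [-0.64, 0.43, 0.58]]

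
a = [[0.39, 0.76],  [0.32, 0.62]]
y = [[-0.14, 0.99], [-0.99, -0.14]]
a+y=[[0.25,1.75], [-0.67,0.48]]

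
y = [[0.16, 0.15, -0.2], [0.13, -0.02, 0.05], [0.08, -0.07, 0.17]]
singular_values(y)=[0.32, 0.21, 0.02]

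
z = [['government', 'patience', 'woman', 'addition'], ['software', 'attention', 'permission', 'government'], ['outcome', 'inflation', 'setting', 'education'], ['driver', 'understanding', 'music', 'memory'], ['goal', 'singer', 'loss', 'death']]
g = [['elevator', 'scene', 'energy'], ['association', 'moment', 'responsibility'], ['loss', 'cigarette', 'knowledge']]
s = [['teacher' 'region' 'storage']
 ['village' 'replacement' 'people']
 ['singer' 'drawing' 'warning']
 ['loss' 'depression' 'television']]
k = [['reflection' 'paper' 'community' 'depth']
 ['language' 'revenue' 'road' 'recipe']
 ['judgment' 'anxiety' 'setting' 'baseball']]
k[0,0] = 'reflection'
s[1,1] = 'replacement'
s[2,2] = 'warning'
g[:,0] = ['elevator', 'association', 'loss']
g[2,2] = 'knowledge'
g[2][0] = 'loss'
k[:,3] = ['depth', 'recipe', 'baseball']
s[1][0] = 'village'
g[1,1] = 'moment'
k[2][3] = 'baseball'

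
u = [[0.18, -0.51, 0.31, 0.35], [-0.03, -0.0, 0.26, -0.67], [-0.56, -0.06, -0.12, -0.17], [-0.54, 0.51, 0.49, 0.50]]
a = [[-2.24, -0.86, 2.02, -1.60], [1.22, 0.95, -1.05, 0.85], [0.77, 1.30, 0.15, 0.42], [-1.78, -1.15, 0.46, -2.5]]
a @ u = [[-0.64,0.21,-1.94,-1.35], [0.32,-0.13,1.17,0.39], [-0.21,-0.19,0.76,-0.42], [0.81,-0.39,-2.13,-1.18]]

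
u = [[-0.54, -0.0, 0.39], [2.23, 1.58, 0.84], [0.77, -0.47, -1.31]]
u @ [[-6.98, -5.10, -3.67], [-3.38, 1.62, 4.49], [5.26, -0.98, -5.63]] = [[5.82, 2.37, -0.21], [-16.49, -9.64, -5.82], [-10.68, -3.4, 2.44]]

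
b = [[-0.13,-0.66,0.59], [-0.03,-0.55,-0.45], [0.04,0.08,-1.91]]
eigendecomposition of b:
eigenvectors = [[0.20,1.0,0.77], [-0.31,-0.08,0.64], [-0.93,0.02,0.06]]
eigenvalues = [-1.89, -0.07, -0.63]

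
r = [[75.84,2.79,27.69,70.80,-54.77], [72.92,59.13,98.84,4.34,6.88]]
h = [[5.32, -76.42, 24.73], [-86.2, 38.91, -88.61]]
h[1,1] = 38.91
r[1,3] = 4.34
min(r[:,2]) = 27.69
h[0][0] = 5.32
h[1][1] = 38.91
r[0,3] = 70.8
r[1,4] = 6.88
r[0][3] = 70.8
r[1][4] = 6.88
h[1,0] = -86.2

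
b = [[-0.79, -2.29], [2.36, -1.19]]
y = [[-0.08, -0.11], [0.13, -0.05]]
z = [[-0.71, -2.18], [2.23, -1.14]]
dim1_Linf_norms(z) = [2.18, 2.23]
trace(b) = -1.98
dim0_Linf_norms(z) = [2.23, 2.18]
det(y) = 0.02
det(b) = 6.34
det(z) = 5.67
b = y + z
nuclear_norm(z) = 4.78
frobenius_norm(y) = 0.19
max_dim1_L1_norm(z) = 3.37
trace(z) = -1.85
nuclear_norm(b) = 5.05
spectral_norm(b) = 2.73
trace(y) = -0.13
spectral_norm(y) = 0.15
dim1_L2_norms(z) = [2.29, 2.5]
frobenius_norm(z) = 3.40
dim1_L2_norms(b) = [2.42, 2.64]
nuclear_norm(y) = 0.27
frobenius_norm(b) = 3.59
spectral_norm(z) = 2.61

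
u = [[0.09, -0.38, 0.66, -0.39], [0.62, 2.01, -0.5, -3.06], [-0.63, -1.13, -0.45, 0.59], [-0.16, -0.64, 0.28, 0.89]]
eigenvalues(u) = [(3.08+0j), (-0.28+0.44j), (-0.28-0.44j), (0.02+0j)]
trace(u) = 2.54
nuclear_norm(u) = 5.89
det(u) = 0.02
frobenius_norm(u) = 4.28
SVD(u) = [[-0.01, 0.51, -0.85, -0.14], [-0.92, -0.21, -0.16, 0.3], [0.29, -0.82, -0.5, 0.05], [0.28, 0.18, -0.05, 0.94]] @ diag([4.083671247947841, 0.9737041808061382, 0.8269768233162849, 0.006216161394090131]) @ [[-0.20, -0.57, 0.1, 0.79], [0.41, 0.19, 0.88, 0.13], [0.17, 0.71, -0.33, 0.60], [-0.87, 0.36, 0.33, 0.0]]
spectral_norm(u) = 4.08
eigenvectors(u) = [[0.14+0.00j, (-0.75+0j), -0.75-0.00j, (-0.88+0j)], [(-0.89+0j), (0.08-0.05j), (0.08+0.05j), (0.37+0j)], [0.31+0.00j, 0.37-0.51j, 0.37+0.51j, (0.31+0j)], [0.29+0.00j, (-0.16+0.03j), -0.16-0.03j, (0.01+0j)]]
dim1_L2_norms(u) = [0.86, 3.75, 1.49, 1.14]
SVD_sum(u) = [[0.01, 0.02, -0.0, -0.03], [0.73, 2.15, -0.36, -2.95], [-0.23, -0.68, 0.12, 0.94], [-0.22, -0.65, 0.11, 0.89]] + [[0.20, 0.10, 0.43, 0.07], [-0.08, -0.04, -0.18, -0.03], [-0.33, -0.15, -0.7, -0.11], [0.07, 0.03, 0.16, 0.02]] + [[-0.12,  -0.50,  0.23,  -0.42], [-0.02,  -0.1,  0.04,  -0.08], [-0.07,  -0.29,  0.13,  -0.25], [-0.01,  -0.03,  0.01,  -0.02]] + [[0.00, -0.0, -0.00, -0.00], [-0.0, 0.0, 0.00, 0.00], [-0.0, 0.0, 0.00, 0.0], [-0.01, 0.00, 0.0, 0.00]]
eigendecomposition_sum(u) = [[-0.11+0.00j,-0.33-0.00j,(0.07-0j),(0.5-0j)], [0.68+0.00j,(2.04+0j),(-0.41+0j),-3.09+0.00j], [(-0.23+0j),(-0.71-0j),(0.14-0j),(1.07-0j)], [-0.22+0.00j,-0.66-0.00j,(0.13-0j),1.00-0.00j]] + [[(0.09+0.22j), (-0.01+0.33j), 0.30+0.22j, -0.41+0.67j], [-0.02-0.02j, (-0.02-0.04j), -0.05-0.00j, -0.00-0.10j], [(-0.2-0.05j), -0.22-0.17j, (-0.3+0.1j), (-0.25-0.61j)], [(0.03+0.04j), 0.01+0.07j, 0.07+0.03j, -0.06+0.16j]] + [[(0.09-0.22j), (-0.01-0.33j), 0.30-0.22j, -0.41-0.67j], [(-0.02+0.02j), (-0.02+0.04j), -0.05+0.00j, (-0+0.1j)], [-0.20+0.05j, -0.22+0.17j, -0.30-0.10j, -0.25+0.61j], [(0.03-0.04j), 0.01-0.07j, (0.07-0.03j), (-0.06-0.16j)]] + [[0.01-0.00j, (-0.02+0j), (-0+0j), -0.08+0.00j],[(-0.01+0j), 0.01-0.00j, 0.00-0.00j, 0.03-0.00j],[(-0+0j), 0.01-0.00j, 0.00-0.00j, (0.03-0j)],[(-0+0j), -0j, -0j, 0.00-0.00j]]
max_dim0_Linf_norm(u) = 3.06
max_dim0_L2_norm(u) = 3.26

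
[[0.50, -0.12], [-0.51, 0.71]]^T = [[0.5, -0.51], [-0.12, 0.71]]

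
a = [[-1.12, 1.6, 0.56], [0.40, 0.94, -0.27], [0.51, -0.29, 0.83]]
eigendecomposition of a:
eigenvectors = [[-0.96,0.56,-0.6], [0.18,0.53,-0.77], [0.23,0.64,-0.24]]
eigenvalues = [-1.55, 1.04, 1.17]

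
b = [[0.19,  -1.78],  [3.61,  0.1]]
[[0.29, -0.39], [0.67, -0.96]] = b @ [[0.19, -0.27], [-0.14, 0.19]]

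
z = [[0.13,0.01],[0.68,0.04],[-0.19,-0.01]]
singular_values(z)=[0.72, 0.0]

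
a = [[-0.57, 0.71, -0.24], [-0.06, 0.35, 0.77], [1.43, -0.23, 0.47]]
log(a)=[[-1.18, 1.17, -1.08],  [-1.51, 0.21, 0.31],  [2.26, -1.39, 0.65]]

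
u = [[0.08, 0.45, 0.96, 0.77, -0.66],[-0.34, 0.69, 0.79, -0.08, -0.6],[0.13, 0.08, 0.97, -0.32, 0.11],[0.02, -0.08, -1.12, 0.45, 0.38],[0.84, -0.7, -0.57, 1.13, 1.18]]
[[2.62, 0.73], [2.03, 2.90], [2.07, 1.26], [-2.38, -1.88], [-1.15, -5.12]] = u @ [[-0.88, -0.45], [-0.03, 2.65], [2.44, 0.62], [0.64, -1.74], [0.2, -0.48]]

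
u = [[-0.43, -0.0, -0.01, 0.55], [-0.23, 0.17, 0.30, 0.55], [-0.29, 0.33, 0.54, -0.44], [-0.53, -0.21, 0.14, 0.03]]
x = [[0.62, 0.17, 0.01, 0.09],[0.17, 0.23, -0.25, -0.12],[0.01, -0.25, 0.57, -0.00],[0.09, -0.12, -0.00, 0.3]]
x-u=[[1.05,0.17,0.02,-0.46],[0.40,0.06,-0.55,-0.67],[0.30,-0.58,0.03,0.44],[0.62,0.09,-0.14,0.27]]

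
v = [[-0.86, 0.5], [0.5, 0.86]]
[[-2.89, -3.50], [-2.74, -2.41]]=v @ [[1.13, 1.82], [-3.84, -3.86]]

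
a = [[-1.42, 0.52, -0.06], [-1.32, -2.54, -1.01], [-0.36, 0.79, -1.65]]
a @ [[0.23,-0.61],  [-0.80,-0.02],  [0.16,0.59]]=[[-0.75, 0.82], [1.57, 0.26], [-0.98, -0.77]]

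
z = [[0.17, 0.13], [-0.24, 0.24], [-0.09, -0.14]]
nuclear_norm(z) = 0.61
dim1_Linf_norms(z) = [0.17, 0.24, 0.14]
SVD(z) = [[-0.09, -0.79], [0.99, -0.01], [-0.1, 0.61]] @ diag([0.342419865936782, 0.2672987755524448]) @ [[-0.71,  0.7],[-0.70,  -0.71]]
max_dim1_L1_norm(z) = 0.48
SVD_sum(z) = [[0.02, -0.02],[-0.24, 0.24],[0.02, -0.02]] + [[0.15, 0.15], [0.0, 0.0], [-0.11, -0.12]]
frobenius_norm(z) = 0.43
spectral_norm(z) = 0.34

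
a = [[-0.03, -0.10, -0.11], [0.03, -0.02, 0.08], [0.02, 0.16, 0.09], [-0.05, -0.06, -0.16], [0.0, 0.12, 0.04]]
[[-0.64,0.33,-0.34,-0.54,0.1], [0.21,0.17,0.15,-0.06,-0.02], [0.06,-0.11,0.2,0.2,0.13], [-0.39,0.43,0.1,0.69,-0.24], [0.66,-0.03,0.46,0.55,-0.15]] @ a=[[0.05,0.05,0.16], [0.0,0.00,0.01], [-0.01,0.03,-0.02], [-0.01,-0.02,-0.03], [-0.04,-0.04,-0.13]]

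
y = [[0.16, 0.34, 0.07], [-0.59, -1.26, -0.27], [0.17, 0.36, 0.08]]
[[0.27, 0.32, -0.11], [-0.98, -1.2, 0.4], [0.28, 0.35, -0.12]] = y @[[-0.18,0.07,-1.09], [1.02,0.72,0.13], [-0.75,0.95,0.28]]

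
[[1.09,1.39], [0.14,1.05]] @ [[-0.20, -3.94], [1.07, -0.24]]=[[1.27,-4.63], [1.10,-0.8]]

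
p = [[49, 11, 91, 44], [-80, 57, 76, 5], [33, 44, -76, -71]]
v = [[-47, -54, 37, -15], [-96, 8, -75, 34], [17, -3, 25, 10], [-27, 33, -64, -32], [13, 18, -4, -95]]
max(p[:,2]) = 91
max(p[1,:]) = 76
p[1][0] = -80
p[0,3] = 44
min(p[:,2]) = -76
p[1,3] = 5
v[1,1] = 8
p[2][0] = 33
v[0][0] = -47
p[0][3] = 44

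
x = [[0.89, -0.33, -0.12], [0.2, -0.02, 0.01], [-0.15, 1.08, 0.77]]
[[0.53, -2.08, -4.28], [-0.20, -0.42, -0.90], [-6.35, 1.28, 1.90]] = x @ [[-1.3,-1.92,-4.33], [-4.12,1.33,1.42], [-2.72,-0.58,-0.37]]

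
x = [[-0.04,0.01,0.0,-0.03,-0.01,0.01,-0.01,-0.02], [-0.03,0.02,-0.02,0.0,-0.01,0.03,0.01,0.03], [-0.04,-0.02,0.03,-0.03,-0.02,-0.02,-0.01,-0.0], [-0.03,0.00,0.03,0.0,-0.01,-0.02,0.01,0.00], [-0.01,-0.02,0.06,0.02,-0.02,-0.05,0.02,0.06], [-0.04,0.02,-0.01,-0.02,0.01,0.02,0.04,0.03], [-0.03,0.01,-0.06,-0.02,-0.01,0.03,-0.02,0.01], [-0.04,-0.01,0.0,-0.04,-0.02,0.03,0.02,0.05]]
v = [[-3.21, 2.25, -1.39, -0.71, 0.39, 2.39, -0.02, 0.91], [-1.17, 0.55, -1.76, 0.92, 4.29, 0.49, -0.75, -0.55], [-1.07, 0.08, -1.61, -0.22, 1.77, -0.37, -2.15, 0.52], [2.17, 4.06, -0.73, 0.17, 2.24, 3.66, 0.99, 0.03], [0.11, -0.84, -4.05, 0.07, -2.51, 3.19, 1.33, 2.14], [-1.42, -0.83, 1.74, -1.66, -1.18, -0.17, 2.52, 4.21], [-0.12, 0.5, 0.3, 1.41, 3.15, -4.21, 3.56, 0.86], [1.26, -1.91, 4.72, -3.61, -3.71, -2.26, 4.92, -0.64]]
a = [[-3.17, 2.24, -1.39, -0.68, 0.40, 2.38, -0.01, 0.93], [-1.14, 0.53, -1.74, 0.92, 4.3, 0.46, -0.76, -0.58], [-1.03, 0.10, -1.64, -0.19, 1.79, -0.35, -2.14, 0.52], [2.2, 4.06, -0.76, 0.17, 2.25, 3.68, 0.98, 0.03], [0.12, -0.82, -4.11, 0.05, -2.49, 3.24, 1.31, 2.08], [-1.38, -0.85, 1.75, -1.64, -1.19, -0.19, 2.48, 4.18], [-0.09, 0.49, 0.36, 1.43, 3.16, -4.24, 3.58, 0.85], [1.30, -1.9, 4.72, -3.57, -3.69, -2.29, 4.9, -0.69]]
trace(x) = 0.04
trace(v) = -3.86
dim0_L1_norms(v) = [10.53, 11.02, 16.3, 8.77, 19.24, 16.74, 16.24, 9.86]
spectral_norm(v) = 11.56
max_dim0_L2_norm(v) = 7.62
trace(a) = -3.90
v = x + a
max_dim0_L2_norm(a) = 7.62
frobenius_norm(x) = 0.21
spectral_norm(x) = 0.13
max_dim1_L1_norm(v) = 23.03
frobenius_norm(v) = 17.44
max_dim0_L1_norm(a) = 19.27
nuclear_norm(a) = 41.83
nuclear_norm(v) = 41.86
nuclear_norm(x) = 0.45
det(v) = -89287.00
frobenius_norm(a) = 17.44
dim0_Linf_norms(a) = [3.17, 4.06, 4.72, 3.57, 4.3, 4.24, 4.9, 4.18]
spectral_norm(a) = 11.57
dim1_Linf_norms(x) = [0.04, 0.03, 0.04, 0.03, 0.06, 0.04, 0.06, 0.05]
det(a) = -88569.36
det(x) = 0.00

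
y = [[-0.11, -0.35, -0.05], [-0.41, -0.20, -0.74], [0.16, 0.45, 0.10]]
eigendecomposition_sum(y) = [[0j,0.00-0.00j,0j], [-0.00-0.00j,(-0+0j),(-0-0j)], [-0.00-0.00j,(-0+0j),-0.00-0.00j]] + [[-0.06-0.16j, (-0.18-0.06j), (-0.03-0.3j)], [-0.20+0.04j, -0.10+0.20j, (-0.37-0.02j)], [0.08+0.20j, 0.23+0.06j, (0.05+0.38j)]] + [[-0.06+0.16j, -0.18+0.06j, -0.03+0.30j],[(-0.2-0.04j), -0.10-0.20j, (-0.37+0.02j)],[(0.08-0.2j), 0.23-0.06j, 0.05-0.38j]]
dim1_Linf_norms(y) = [0.35, 0.74, 0.45]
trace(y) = -0.21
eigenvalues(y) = [0j, (-0.11+0.42j), (-0.11-0.42j)]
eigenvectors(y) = [[(0.88+0j), 0.49+0.02j, 0.49-0.02j], [(-0.22+0j), 0.11-0.59j, 0.11+0.59j], [(-0.43+0j), -0.63+0.00j, -0.63-0.00j]]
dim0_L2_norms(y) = [0.45, 0.6, 0.75]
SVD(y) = [[-0.27, 0.56, 0.78], [-0.89, -0.46, 0.03], [0.38, -0.68, 0.62]] @ diag([0.9486159508948512, 0.4806530838412059, 0.0006250614339732789]) @ [[0.48, 0.47, 0.75],[0.04, -0.86, 0.51],[0.88, -0.22, -0.43]]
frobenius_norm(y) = 1.06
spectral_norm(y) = 0.95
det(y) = 0.00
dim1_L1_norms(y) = [0.51, 1.35, 0.71]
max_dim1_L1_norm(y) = 1.35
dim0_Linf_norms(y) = [0.41, 0.45, 0.74]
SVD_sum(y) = [[-0.12, -0.12, -0.19], [-0.40, -0.39, -0.63], [0.17, 0.17, 0.27]] + [[0.01, -0.23, 0.14],[-0.01, 0.19, -0.11],[-0.01, 0.28, -0.17]] + [[0.00, -0.00, -0.00], [0.00, -0.00, -0.0], [0.00, -0.00, -0.0]]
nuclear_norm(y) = 1.43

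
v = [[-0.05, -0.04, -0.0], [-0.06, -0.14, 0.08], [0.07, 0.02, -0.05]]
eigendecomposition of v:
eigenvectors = [[-0.28+0.00j, (-0.12-0.46j), -0.12+0.46j], [(-0.92+0j), (-0.34+0.36j), (-0.34-0.36j)], [0.28+0.00j, (-0.72+0j), -0.72-0.00j]]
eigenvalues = [(-0.18+0j), (-0.03+0.04j), (-0.03-0.04j)]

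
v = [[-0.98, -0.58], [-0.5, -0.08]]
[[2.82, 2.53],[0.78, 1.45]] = v @ [[-1.08, -3.03], [-3.03, 0.76]]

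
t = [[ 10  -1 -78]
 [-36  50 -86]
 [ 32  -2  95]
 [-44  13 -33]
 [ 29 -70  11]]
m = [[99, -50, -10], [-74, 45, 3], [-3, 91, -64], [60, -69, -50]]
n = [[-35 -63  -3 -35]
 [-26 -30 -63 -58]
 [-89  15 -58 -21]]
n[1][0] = -26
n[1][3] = -58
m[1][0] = -74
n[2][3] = -21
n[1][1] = -30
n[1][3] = -58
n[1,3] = -58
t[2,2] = 95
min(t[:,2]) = -86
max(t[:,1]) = 50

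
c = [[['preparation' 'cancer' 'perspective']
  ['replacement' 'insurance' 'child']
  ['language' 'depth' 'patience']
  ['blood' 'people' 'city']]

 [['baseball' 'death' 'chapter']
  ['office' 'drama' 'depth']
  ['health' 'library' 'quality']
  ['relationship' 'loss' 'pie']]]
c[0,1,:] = ['replacement', 'insurance', 'child']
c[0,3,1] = 'people'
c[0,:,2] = ['perspective', 'child', 'patience', 'city']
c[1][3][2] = 'pie'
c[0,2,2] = 'patience'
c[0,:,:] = [['preparation', 'cancer', 'perspective'], ['replacement', 'insurance', 'child'], ['language', 'depth', 'patience'], ['blood', 'people', 'city']]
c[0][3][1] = 'people'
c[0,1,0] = 'replacement'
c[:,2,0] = ['language', 'health']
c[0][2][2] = 'patience'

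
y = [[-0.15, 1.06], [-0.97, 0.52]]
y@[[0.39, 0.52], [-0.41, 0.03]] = [[-0.49,-0.05],  [-0.59,-0.49]]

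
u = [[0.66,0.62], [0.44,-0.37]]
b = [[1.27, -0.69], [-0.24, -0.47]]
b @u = [[0.53, 1.04],[-0.37, 0.03]]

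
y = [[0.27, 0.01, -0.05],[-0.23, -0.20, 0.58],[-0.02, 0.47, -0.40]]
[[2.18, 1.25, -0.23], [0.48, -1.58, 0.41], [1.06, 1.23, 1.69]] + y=[[2.45, 1.26, -0.28],[0.25, -1.78, 0.99],[1.04, 1.7, 1.29]]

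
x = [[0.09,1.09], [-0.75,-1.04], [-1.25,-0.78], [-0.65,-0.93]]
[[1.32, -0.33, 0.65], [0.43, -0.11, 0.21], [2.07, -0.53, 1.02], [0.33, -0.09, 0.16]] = x@[[-2.54, 0.65, -1.25],[1.42, -0.36, 0.7]]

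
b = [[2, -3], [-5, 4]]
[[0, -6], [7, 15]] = b @ [[-3, -3], [-2, 0]]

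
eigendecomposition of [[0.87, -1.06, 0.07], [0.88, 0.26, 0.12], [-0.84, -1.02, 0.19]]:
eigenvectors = [[0.15-0.48j, (0.15+0.48j), (-0.14+0j)], [-0.35-0.31j, -0.35+0.31j, -0.01+0.00j], [(0.73+0j), (0.73-0j), (0.99+0j)]]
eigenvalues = [(0.5+0.99j), (0.5-0.99j), (0.31+0j)]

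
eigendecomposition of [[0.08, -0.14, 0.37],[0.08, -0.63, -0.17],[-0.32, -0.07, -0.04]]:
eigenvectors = [[(-0.74+0j), (-0.74-0j), 0.10+0.00j],[-0.02+0.18j, (-0.02-0.18j), 0.98+0.00j],[0.09-0.65j, 0.09+0.65j, 0.17+0.00j]]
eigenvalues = [(0.03+0.36j), (0.03-0.36j), (-0.65+0j)]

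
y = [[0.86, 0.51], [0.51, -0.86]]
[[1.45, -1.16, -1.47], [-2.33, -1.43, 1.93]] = y @ [[0.06, -1.73, -0.28], [2.75, 0.64, -2.41]]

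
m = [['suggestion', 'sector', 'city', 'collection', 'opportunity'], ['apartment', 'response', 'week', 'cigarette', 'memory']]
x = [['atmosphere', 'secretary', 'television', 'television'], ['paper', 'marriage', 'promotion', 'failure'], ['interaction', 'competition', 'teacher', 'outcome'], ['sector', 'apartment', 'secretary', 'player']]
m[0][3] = 'collection'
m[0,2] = 'city'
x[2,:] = ['interaction', 'competition', 'teacher', 'outcome']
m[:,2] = ['city', 'week']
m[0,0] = 'suggestion'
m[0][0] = 'suggestion'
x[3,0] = 'sector'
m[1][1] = 'response'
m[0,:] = ['suggestion', 'sector', 'city', 'collection', 'opportunity']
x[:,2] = ['television', 'promotion', 'teacher', 'secretary']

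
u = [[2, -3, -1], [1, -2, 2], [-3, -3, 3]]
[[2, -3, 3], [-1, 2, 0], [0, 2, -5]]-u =[[0, 0, 4], [-2, 4, -2], [3, 5, -8]]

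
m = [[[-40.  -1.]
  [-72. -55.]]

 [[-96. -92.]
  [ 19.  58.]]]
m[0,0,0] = -40.0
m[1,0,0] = -96.0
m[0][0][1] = -1.0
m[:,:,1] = [[-1.0, -55.0], [-92.0, 58.0]]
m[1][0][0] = -96.0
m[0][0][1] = -1.0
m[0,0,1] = -1.0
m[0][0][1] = -1.0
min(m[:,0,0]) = -96.0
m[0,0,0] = -40.0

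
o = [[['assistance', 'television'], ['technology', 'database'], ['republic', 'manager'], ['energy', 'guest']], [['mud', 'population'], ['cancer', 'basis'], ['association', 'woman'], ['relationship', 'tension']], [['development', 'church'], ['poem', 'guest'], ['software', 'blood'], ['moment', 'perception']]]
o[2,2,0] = 'software'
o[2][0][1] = 'church'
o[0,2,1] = 'manager'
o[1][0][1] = 'population'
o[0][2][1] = 'manager'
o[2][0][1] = 'church'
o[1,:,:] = [['mud', 'population'], ['cancer', 'basis'], ['association', 'woman'], ['relationship', 'tension']]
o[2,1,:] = ['poem', 'guest']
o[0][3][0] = 'energy'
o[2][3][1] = 'perception'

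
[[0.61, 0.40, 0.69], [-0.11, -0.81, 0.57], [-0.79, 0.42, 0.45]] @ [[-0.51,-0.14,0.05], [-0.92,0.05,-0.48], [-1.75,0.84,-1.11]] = [[-1.89, 0.51, -0.93], [-0.2, 0.45, -0.25], [-0.77, 0.51, -0.74]]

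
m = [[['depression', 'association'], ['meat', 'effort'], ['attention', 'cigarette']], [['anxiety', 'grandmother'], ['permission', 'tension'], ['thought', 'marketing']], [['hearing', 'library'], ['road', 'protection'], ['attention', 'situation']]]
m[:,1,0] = ['meat', 'permission', 'road']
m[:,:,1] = [['association', 'effort', 'cigarette'], ['grandmother', 'tension', 'marketing'], ['library', 'protection', 'situation']]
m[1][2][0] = 'thought'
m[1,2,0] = 'thought'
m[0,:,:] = [['depression', 'association'], ['meat', 'effort'], ['attention', 'cigarette']]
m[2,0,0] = 'hearing'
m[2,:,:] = [['hearing', 'library'], ['road', 'protection'], ['attention', 'situation']]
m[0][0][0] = 'depression'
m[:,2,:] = [['attention', 'cigarette'], ['thought', 'marketing'], ['attention', 'situation']]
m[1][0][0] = 'anxiety'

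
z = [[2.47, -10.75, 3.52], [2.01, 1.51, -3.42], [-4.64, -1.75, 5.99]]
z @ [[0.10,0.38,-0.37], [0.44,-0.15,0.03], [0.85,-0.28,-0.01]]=[[-1.49, 1.57, -1.27], [-2.04, 1.49, -0.66], [3.86, -3.18, 1.60]]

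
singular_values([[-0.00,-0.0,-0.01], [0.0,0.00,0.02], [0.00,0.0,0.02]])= [0.03, 0.0, -0.0]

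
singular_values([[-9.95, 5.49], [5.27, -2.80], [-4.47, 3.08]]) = [13.93, 0.52]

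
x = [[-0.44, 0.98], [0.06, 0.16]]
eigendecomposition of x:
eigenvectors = [[-1.00, -0.82], [0.09, -0.57]]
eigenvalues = [-0.53, 0.25]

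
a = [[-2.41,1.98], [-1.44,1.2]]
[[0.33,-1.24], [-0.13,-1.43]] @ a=[[0.99, -0.83], [2.37, -1.97]]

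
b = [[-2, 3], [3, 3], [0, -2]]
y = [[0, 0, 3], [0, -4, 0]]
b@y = [[0, -12, -6], [0, -12, 9], [0, 8, 0]]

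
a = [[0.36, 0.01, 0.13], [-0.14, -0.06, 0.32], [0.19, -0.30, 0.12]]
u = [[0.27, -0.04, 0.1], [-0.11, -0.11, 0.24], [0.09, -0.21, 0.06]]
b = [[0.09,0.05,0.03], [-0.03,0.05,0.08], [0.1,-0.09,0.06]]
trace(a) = 0.42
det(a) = 0.04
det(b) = 0.00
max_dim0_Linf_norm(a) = 0.36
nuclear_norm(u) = 0.77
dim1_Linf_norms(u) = [0.27, 0.24, 0.21]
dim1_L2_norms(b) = [0.11, 0.1, 0.15]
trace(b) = 0.20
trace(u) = 0.22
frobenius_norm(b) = 0.21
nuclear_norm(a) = 1.07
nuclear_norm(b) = 0.35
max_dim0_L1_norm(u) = 0.47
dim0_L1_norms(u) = [0.47, 0.36, 0.4]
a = u + b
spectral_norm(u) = 0.34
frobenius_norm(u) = 0.47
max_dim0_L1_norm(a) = 0.69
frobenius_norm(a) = 0.64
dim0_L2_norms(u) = [0.31, 0.24, 0.27]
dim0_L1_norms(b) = [0.22, 0.19, 0.17]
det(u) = 0.01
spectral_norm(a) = 0.48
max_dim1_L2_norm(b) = 0.15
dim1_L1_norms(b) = [0.17, 0.16, 0.25]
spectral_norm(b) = 0.16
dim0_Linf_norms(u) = [0.27, 0.21, 0.24]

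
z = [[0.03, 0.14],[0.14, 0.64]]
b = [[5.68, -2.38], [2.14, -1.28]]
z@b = [[0.47,-0.25], [2.16,-1.15]]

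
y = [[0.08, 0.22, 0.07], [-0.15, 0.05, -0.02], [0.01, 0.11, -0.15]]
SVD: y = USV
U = [[0.91, 0.33, 0.26], [0.02, -0.64, 0.77], [0.42, -0.69, -0.59]]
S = [0.26, 0.18, 0.14]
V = [[0.29, 0.96, 0.00], [0.63, -0.19, 0.76], [-0.72, 0.22, 0.65]]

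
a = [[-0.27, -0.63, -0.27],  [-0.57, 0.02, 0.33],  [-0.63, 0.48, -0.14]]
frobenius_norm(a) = 1.27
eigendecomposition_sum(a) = [[0.25, -0.3, -0.17], [-0.31, 0.36, 0.21], [-0.32, 0.37, 0.21]] + [[-0.54, -0.45, 0.00], [-0.24, -0.20, 0.00], [-0.37, -0.31, 0.0]] + [[0.02, 0.12, -0.1], [-0.02, -0.14, 0.12], [0.06, 0.42, -0.36]]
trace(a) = -0.39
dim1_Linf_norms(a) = [0.63, 0.57, 0.63]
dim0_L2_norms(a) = [0.89, 0.79, 0.45]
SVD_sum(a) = [[0.11, -0.07, -0.02], [-0.45, 0.28, 0.06], [-0.65, 0.4, 0.09]] + [[-0.38, -0.59, -0.15], [-0.12, -0.18, -0.05], [0.02, 0.02, 0.01]] + [[0.00,0.03,-0.1], [-0.00,-0.08,0.31], [0.0,0.06,-0.24]]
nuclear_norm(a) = 2.11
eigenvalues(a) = [0.83, -0.74, -0.48]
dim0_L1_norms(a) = [1.47, 1.13, 0.74]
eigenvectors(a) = [[-0.50, 0.77, 0.26], [0.6, 0.35, -0.3], [0.62, 0.53, 0.92]]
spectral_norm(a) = 0.94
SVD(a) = [[0.14,0.96,0.26], [-0.56,0.29,-0.77], [-0.81,-0.04,0.58]] @ diag([0.9415635662203902, 0.7499586984269954, 0.41811481846500953]) @ [[0.85, -0.52, -0.12], [-0.53, -0.82, -0.21], [0.01, 0.24, -0.97]]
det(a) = 0.30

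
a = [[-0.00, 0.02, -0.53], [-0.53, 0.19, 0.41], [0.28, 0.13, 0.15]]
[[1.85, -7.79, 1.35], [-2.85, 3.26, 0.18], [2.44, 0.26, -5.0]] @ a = [[4.51,-1.27,-3.97],[-1.68,0.59,2.87],[-1.54,-0.55,-1.94]]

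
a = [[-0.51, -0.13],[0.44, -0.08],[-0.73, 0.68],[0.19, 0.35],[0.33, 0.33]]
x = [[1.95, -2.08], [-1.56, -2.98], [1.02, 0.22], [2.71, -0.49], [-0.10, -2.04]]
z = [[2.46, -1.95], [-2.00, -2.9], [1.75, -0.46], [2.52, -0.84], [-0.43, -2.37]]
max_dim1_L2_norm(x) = 3.36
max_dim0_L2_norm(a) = 1.06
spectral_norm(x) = 4.21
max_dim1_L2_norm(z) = 3.52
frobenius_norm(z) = 6.20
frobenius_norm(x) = 5.68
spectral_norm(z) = 4.49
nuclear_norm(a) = 1.89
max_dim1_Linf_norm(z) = 2.9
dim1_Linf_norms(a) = [0.51, 0.44, 0.73, 0.35, 0.33]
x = a + z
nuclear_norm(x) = 8.03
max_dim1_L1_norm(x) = 4.54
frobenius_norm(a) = 1.36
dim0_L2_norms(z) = [4.43, 4.33]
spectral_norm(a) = 1.13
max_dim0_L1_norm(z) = 9.16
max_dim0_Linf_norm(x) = 2.98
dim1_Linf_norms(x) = [2.08, 2.98, 1.02, 2.71, 2.04]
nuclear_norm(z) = 8.76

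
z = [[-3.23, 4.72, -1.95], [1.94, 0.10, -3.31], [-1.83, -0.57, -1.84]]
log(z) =[[-5.09, 8.18, 6.49], [-1.5, 2.82, 0.86], [-5.67, 7.08, 6.25]]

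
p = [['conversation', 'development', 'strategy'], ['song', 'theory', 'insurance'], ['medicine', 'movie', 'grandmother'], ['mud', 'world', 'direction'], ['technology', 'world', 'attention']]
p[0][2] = 'strategy'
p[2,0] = 'medicine'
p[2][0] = 'medicine'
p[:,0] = ['conversation', 'song', 'medicine', 'mud', 'technology']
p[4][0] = 'technology'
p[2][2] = 'grandmother'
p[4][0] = 'technology'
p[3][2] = 'direction'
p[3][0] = 'mud'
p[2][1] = 'movie'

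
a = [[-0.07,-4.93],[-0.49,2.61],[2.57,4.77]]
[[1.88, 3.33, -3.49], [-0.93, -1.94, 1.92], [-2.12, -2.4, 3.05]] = a@[[-0.12, 0.33, -0.13], [-0.38, -0.68, 0.71]]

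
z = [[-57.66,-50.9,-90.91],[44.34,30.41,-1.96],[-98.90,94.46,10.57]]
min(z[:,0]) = -98.9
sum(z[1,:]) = 72.79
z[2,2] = 10.57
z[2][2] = 10.57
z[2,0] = -98.9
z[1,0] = 44.34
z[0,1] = -50.9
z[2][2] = 10.57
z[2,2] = 10.57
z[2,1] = 94.46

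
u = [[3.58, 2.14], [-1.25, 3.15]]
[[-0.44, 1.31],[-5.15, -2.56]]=u @ [[0.69,0.69], [-1.36,-0.54]]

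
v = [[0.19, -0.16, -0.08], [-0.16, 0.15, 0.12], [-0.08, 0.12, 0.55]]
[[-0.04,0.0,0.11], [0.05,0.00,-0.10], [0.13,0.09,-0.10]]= v@[[-0.05, -0.06, 0.32], [0.08, -0.19, -0.27], [0.22, 0.19, -0.07]]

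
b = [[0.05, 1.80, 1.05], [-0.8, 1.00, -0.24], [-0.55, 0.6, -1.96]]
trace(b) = -0.91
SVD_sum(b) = [[0.32, 0.39, 1.39], [-0.03, -0.04, -0.13], [-0.39, -0.48, -1.69]] + [[-0.46, 1.36, -0.28], [-0.38, 1.14, -0.23], [-0.34, 1.03, -0.21]] + [[0.19, 0.05, -0.06], [-0.39, -0.11, 0.12], [0.18, 0.05, -0.06]]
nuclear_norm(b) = 5.04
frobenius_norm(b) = 3.25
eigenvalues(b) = [(0.4+1.17j), (0.4-1.17j), (-1.71+0j)]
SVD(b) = [[0.63, -0.66, -0.4], [-0.06, -0.56, 0.83], [-0.77, -0.50, -0.39]] @ diag([2.3319824344178355, 2.2027126723087584, 0.5065716225935668]) @ [[0.22,0.26,0.94], [0.31,-0.93,0.19], [-0.93,-0.25,0.28]]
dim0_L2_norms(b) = [0.97, 2.14, 2.24]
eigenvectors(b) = [[0.85+0.00j, (0.85-0j), -0.47+0.00j], [(0.21+0.46j), 0.21-0.46j, (-0.06+0j)], [(-0.07+0.15j), -0.07-0.15j, (0.88+0j)]]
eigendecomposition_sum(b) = [[(-0.05+0.73j), (1.06-0.48j), 0.04+0.35j], [-0.41+0.15j, 0.52+0.46j, (-0.18+0.11j)], [-0.13-0.07j, (-0+0.23j), -0.07-0.02j]] + [[-0.05-0.73j, 1.06+0.48j, (0.04-0.35j)],[-0.41-0.15j, (0.52-0.46j), -0.18-0.11j],[(-0.13+0.07j), -0.00-0.23j, (-0.07+0.02j)]] + [[(0.16+0j), (-0.32-0j), 0.96+0.00j], [0.02+0.00j, (-0.04-0j), 0.12+0.00j], [-0.30-0.00j, 0.60+0.00j, (-1.83-0j)]]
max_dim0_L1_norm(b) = 3.4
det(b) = -2.60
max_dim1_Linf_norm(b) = 1.96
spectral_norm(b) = 2.33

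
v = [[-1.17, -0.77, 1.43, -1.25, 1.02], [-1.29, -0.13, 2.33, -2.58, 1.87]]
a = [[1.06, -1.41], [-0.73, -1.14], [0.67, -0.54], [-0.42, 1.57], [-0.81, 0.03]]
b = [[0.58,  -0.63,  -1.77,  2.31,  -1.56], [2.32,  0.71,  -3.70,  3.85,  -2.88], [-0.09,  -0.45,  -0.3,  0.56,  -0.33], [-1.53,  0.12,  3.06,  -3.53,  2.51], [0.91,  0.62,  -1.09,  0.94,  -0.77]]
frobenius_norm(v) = 4.89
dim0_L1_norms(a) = [3.69, 4.69]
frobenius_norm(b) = 9.46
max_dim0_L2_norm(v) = 2.87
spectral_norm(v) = 4.83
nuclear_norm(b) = 10.82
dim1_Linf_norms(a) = [1.41, 1.14, 0.67, 1.57, 0.81]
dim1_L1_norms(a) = [2.47, 1.87, 1.21, 1.99, 0.84]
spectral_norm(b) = 9.34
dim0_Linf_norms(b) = [2.32, 0.71, 3.7, 3.85, 2.88]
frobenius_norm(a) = 3.00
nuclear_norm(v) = 5.57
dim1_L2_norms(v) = [2.57, 4.15]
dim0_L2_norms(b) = [2.98, 1.23, 5.24, 5.82, 4.21]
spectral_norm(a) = 2.61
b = a @ v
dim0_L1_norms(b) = [5.43, 2.53, 9.92, 11.19, 8.05]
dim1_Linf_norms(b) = [2.31, 3.85, 0.56, 3.53, 1.09]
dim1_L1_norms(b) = [6.85, 13.46, 1.73, 10.75, 4.33]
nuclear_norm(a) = 4.09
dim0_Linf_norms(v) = [1.29, 0.77, 2.33, 2.58, 1.87]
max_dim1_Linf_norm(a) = 1.57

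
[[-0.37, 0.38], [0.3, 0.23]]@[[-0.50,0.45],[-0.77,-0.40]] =[[-0.11, -0.32], [-0.33, 0.04]]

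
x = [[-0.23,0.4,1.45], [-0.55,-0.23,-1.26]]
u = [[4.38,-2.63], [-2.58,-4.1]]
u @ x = [[0.44, 2.36, 9.66], [2.85, -0.09, 1.42]]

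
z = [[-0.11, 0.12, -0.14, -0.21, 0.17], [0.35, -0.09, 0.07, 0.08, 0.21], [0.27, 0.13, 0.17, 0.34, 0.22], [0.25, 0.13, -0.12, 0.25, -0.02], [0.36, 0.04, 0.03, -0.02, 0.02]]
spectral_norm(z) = 0.77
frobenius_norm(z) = 0.94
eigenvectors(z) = [[-0.23+0.15j, (-0.23-0.15j), 0.14+0.00j, (0.63+0j), (-0.25+0j)],[0.20+0.20j, 0.20-0.20j, (0.43+0j), (-0.35+0j), -0.60+0.00j],[(0.78+0j), (0.78-0j), (0.78+0j), (0.16+0j), -0.27+0.00j],[0.22+0.39j, (0.22-0.39j), (-0.25+0j), (-0.18+0j), (0.28+0j)],[(0.04+0.2j), 0.04-0.20j, 0.36+0.00j, (-0.65+0j), (0.65+0j)]]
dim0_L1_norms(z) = [1.34, 0.51, 0.53, 0.9, 0.64]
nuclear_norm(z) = 1.79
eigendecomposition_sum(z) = [[(0.02+0.08j),0.04j,-0.04-0.03j,-0.07+0.06j,(0.03+0.03j)], [(0.07-0.03j),0.04-0.01j,(-0.02+0.05j),(0.08+0.06j),0.02-0.03j], [(0.08-0.21j),0.05-0.10j,(0.05+0.14j),0.27-0.04j,(-0.02-0.11j)], [0.13-0.02j,0.07-0.00j,(-0.05+0.06j),(0.09+0.12j),(0.05-0.04j)], [0.06+0.01j,(0.03+0.01j),-0.03+0.02j,0.02+0.07j,0.03-0.01j]] + [[(0.02-0.08j), 0.00-0.04j, (-0.04+0.03j), -0.07-0.06j, (0.03-0.03j)], [(0.07+0.03j), 0.04+0.01j, -0.02-0.05j, (0.08-0.06j), 0.02+0.03j], [(0.08+0.21j), (0.05+0.1j), 0.05-0.14j, 0.27+0.04j, -0.02+0.11j], [(0.13+0.02j), 0.07+0.00j, (-0.05-0.06j), (0.09-0.12j), (0.05+0.04j)], [(0.06-0.01j), 0.03-0.01j, (-0.03-0.02j), (0.02-0.07j), 0.03+0.01j]] + [[(0.03+0j), (0.01+0j), (0.01-0j), -0.03-0.00j, (0.04+0j)],[(0.09+0j), (0.02+0j), 0.04-0.00j, -0.10-0.00j, (0.11+0j)],[0.16+0.00j, (0.03+0j), 0.08-0.00j, -0.19-0.00j, (0.21+0j)],[(-0.05-0j), -0.01-0.00j, (-0.03+0j), 0.06+0.00j, (-0.07-0j)],[0.07+0.00j, 0.02+0.00j, (0.04-0j), -0.09-0.00j, 0.10+0.00j]] + [[(-0.18+0j), (0.15+0j), (-0.08-0j), (-0.04+0j), 0.05-0.00j], [0.10-0.00j, (-0.08-0j), 0.05+0.00j, (0.02-0j), -0.03+0.00j], [(-0.05+0j), (0.04+0j), -0.02-0.00j, (-0.01+0j), 0.01-0.00j], [0.05-0.00j, -0.04-0.00j, (0.02+0j), (0.01-0j), (-0.01+0j)], [(0.18-0j), (-0.15-0j), 0.09+0.00j, 0.04-0.00j, -0.05+0.00j]] + [[0.01-0.00j, (-0.05-0j), (0.01+0j), 0.00+0.00j, (0.03-0j)], [(0.01-0j), (-0.11-0j), 0.02+0.00j, (0.01+0j), (0.08-0j)], [0.01-0.00j, -0.05-0.00j, 0.01+0.00j, 0j, (0.03-0j)], [-0.01+0.00j, 0.05+0.00j, (-0.01-0j), (-0.01-0j), (-0.04+0j)], [-0.02+0.00j, (0.12+0j), (-0.03-0j), (-0.01-0j), -0.08+0.00j]]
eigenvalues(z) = [(0.23+0.31j), (0.23-0.31j), (0.29+0j), (-0.32+0j), (-0.18+0j)]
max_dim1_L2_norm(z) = 0.53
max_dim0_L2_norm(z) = 0.63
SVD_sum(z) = [[-0.13, -0.02, -0.03, -0.08, -0.04], [0.3, 0.04, 0.07, 0.19, 0.10], [0.39, 0.05, 0.09, 0.25, 0.13], [0.25, 0.03, 0.05, 0.16, 0.08], [0.23, 0.03, 0.05, 0.15, 0.08]] + [[0.08, -0.01, -0.03, -0.17, 0.12], [0.06, -0.01, -0.02, -0.13, 0.09], [-0.03, 0.0, 0.01, 0.06, -0.04], [-0.04, 0.00, 0.01, 0.08, -0.05], [0.05, -0.01, -0.02, -0.11, 0.08]] + [[-0.08, 0.12, -0.03, 0.05, 0.12], [0.03, -0.04, 0.01, -0.01, -0.04], [-0.06, 0.09, -0.03, 0.04, 0.1], [-0.02, 0.03, -0.01, 0.01, 0.03], [0.05, -0.07, 0.02, -0.03, -0.07]] + [[0.02,0.03,-0.05,-0.0,-0.03],[-0.02,-0.04,0.06,0.01,0.04],[-0.03,-0.05,0.08,0.01,0.04],[0.06,0.09,-0.16,-0.01,-0.09],[0.03,0.04,-0.07,-0.01,-0.04]] + [[0.00, 0.00, 0.00, -0.0, -0.00], [-0.01, -0.05, -0.05, 0.02, 0.02], [0.00, 0.03, 0.02, -0.01, -0.01], [-0.0, -0.03, -0.03, 0.01, 0.01], [0.01, 0.05, 0.05, -0.02, -0.02]]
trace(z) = 0.24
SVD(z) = [[-0.21, -0.66, -0.68, -0.24, 0.01], [0.49, -0.49, 0.21, 0.31, -0.61], [0.64, 0.22, -0.54, 0.38, 0.33], [0.41, 0.30, -0.15, -0.77, -0.35], [0.38, -0.43, 0.42, -0.34, 0.62]] @ diag([0.7674567462767907, 0.340715009491401, 0.2882282391203994, 0.27367513982826414, 0.11979075471441837]) @ [[0.79, 0.11, 0.18, 0.51, 0.27],  [-0.35, 0.05, 0.14, 0.76, -0.53],  [0.41, -0.60, 0.17, -0.24, -0.62],  [-0.29, -0.44, 0.73, 0.06, 0.42],  [0.08, 0.65, 0.62, -0.32, -0.29]]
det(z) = 0.00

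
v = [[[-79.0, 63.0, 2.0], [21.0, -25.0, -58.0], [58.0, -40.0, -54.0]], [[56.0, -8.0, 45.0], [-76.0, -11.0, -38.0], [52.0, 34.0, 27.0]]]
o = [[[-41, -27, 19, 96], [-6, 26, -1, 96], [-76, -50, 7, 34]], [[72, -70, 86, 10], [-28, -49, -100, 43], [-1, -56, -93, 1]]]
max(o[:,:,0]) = 72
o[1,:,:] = [[72, -70, 86, 10], [-28, -49, -100, 43], [-1, -56, -93, 1]]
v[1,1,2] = -38.0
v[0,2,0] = 58.0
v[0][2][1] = -40.0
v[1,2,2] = 27.0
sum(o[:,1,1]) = -23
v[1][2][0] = 52.0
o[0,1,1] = 26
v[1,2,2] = 27.0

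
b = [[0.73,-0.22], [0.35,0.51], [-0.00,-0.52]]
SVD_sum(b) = [[0.65, 0.14], [0.44, 0.10], [-0.11, -0.02]] + [[0.08, -0.36], [-0.09, 0.41], [0.11, -0.5]]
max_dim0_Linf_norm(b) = 0.73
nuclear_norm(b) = 1.57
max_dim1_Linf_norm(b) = 0.73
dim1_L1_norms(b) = [0.95, 0.86, 0.52]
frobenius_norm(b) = 1.11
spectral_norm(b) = 0.81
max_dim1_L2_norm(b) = 0.76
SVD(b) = [[-0.82,  0.49], [-0.56,  -0.56], [0.14,  0.67]] @ diag([0.8120228932979586, 0.7582340145100404]) @ [[-0.98,-0.22], [0.22,-0.98]]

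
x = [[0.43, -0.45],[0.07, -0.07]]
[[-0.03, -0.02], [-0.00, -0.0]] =x @ [[0.05, 0.03], [0.11, 0.07]]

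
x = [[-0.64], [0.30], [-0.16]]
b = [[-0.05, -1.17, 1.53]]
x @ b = [[0.03, 0.75, -0.98], [-0.02, -0.35, 0.46], [0.01, 0.19, -0.24]]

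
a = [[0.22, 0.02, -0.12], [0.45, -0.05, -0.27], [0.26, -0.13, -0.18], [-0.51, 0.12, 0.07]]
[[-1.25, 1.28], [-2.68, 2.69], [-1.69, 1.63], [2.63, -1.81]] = a @ [[-4.66, 2.97],[0.94, 0.50],[1.99, -5.11]]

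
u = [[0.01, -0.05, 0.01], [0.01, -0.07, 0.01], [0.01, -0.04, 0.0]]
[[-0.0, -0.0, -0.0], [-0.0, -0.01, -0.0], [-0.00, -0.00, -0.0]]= u @ [[-0.42,0.43,-0.07], [-0.08,0.19,0.07], [-0.26,0.05,0.26]]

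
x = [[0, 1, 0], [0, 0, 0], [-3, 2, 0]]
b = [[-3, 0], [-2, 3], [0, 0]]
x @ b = [[-2, 3], [0, 0], [5, 6]]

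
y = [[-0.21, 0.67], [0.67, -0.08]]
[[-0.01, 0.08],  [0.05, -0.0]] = y @ [[0.07, 0.01],[0.01, 0.12]]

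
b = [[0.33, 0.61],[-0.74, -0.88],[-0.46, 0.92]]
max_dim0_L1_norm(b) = 2.41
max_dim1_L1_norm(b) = 1.62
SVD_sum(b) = [[0.22, 0.65], [-0.34, -1.01], [0.23, 0.69]] + [[0.11, -0.04], [-0.4, 0.13], [-0.69, 0.23]]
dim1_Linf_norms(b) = [0.61, 0.88, 0.92]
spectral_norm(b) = 1.46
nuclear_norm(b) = 2.31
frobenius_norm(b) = 1.69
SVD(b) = [[0.47, 0.14], [-0.73, -0.49], [0.50, -0.86]] @ diag([1.4621988377914574, 0.8502791063887859]) @ [[0.32, 0.95], [0.95, -0.32]]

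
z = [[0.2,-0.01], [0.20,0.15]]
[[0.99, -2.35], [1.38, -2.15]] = z @ [[5.09, -11.7], [2.44, 1.28]]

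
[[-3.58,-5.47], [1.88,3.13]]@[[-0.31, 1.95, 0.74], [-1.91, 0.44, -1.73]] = [[11.56, -9.39, 6.81], [-6.56, 5.04, -4.02]]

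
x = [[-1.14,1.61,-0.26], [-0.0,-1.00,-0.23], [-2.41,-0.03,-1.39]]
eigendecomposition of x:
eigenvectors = [[(-0.48+0j), 0.14-0.23j, (0.14+0.23j)], [(-0.2+0j), 0.18+0.14j, (0.18-0.14j)], [0.85+0.00j, 0.94+0.00j, 0.94-0.00j]]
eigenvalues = [(-0.02+0j), (-1.76+0.58j), (-1.76-0.58j)]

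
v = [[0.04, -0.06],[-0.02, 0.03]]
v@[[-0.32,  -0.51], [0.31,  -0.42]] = [[-0.03, 0.00],[0.02, -0.0]]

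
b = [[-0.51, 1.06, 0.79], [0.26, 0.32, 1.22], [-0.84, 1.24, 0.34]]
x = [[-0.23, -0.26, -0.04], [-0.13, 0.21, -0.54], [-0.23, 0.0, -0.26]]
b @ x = [[-0.20, 0.36, -0.76], [-0.38, -0.0, -0.5], [-0.05, 0.48, -0.72]]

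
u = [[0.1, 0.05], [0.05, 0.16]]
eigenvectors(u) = [[-0.87,-0.49], [0.49,-0.87]]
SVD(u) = [[0.49,0.87], [0.87,-0.49]] @ diag([0.18830951894845302, 0.071690481051547]) @ [[0.49, 0.87], [0.87, -0.49]]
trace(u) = 0.26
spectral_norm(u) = 0.19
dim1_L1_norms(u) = [0.15, 0.21]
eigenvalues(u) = [0.07, 0.19]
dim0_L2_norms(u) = [0.11, 0.17]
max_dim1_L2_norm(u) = 0.17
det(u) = 0.01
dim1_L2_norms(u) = [0.11, 0.17]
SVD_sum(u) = [[0.05, 0.08], [0.08, 0.14]] + [[0.05, -0.03], [-0.03, 0.02]]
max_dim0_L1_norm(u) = 0.21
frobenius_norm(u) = 0.20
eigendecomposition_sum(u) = [[0.05, -0.03],[-0.03, 0.02]] + [[0.05, 0.08], [0.08, 0.14]]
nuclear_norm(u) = 0.26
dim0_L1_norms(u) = [0.15, 0.21]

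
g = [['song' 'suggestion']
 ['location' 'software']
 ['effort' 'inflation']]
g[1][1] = 'software'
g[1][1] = 'software'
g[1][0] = 'location'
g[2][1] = 'inflation'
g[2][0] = 'effort'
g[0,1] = 'suggestion'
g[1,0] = 'location'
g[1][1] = 'software'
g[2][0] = 'effort'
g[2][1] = 'inflation'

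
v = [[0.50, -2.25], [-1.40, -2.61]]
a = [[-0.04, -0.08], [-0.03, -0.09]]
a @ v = [[0.09,0.30],[0.11,0.30]]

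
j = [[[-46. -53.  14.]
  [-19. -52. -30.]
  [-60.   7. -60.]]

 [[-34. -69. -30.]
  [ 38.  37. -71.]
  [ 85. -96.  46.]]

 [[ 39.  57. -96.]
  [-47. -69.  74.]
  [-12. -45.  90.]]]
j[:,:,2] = [[14.0, -30.0, -60.0], [-30.0, -71.0, 46.0], [-96.0, 74.0, 90.0]]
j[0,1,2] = -30.0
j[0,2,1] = 7.0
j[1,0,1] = -69.0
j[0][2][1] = 7.0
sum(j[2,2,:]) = 33.0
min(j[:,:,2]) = -96.0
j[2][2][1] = -45.0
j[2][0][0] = 39.0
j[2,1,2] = 74.0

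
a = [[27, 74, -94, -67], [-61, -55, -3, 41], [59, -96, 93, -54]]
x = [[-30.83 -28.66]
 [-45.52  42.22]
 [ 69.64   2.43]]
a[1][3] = 41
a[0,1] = 74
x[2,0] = 69.64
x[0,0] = -30.83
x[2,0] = 69.64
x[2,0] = 69.64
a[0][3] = -67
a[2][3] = -54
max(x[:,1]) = 42.22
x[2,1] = 2.43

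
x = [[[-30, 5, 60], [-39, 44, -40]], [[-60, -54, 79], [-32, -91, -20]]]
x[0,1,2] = -40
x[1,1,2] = -20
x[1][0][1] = -54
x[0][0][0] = -30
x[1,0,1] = -54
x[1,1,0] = -32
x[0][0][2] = 60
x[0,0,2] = 60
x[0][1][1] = 44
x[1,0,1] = -54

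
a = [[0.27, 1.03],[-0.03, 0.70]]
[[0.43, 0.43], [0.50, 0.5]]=a @[[-0.97, -0.98], [0.67, 0.67]]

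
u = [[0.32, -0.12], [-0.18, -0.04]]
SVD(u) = [[-0.9, 0.44], [0.44, 0.9]] @ diag([0.3774857009099632, 0.0911292796444361]) @ [[-0.97, 0.24], [-0.24, -0.97]]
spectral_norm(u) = 0.38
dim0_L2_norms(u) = [0.37, 0.13]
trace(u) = 0.28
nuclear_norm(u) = 0.47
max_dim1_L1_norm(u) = 0.44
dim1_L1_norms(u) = [0.44, 0.22]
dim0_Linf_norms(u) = [0.32, 0.12]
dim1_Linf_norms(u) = [0.32, 0.18]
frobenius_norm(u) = 0.39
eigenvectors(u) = [[0.92,  0.28], [-0.40,  0.96]]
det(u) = -0.03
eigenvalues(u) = [0.37, -0.09]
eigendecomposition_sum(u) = [[0.33, -0.10],[-0.14, 0.04]] + [[-0.01,-0.02], [-0.04,-0.08]]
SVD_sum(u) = [[0.33,-0.08],[-0.16,0.04]] + [[-0.01, -0.04], [-0.02, -0.08]]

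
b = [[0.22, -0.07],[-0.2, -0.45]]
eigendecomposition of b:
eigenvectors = [[0.96, 0.10], [-0.28, 0.99]]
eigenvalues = [0.24, -0.47]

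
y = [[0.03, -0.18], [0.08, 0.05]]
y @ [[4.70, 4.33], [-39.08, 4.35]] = [[7.18, -0.65], [-1.58, 0.56]]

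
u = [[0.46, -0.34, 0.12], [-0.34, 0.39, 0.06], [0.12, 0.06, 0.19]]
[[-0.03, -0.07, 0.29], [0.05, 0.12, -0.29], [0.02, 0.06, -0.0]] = u@[[-0.08, -0.1, 0.40], [0.03, 0.17, -0.36], [0.16, 0.32, -0.15]]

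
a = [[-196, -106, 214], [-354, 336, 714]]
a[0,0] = -196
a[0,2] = 214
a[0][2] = 214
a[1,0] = -354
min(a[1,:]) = -354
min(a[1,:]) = -354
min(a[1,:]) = -354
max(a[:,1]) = 336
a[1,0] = -354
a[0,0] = -196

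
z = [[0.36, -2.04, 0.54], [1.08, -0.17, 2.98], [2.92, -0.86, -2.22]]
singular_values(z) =[4.01, 3.13, 1.74]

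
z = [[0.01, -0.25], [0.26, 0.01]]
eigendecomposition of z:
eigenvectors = [[0.00+0.70j, 0.00-0.70j], [0.71+0.00j, 0.71-0.00j]]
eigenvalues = [(0.01+0.25j), (0.01-0.25j)]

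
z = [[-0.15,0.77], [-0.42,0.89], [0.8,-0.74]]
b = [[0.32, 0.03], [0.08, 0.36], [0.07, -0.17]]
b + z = [[0.17, 0.8],[-0.34, 1.25],[0.87, -0.91]]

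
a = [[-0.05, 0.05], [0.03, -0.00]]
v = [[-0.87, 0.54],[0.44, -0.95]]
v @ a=[[0.06, -0.04], [-0.05, 0.02]]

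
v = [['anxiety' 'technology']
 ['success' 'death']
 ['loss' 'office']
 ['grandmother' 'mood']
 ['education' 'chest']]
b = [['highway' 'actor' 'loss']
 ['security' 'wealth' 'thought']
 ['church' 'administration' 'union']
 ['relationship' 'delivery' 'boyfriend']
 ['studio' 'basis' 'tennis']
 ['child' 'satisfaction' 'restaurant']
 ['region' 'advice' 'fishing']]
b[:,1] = ['actor', 'wealth', 'administration', 'delivery', 'basis', 'satisfaction', 'advice']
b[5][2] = 'restaurant'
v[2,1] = 'office'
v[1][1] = 'death'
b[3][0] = 'relationship'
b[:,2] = ['loss', 'thought', 'union', 'boyfriend', 'tennis', 'restaurant', 'fishing']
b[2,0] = 'church'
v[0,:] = ['anxiety', 'technology']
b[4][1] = 'basis'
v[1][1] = 'death'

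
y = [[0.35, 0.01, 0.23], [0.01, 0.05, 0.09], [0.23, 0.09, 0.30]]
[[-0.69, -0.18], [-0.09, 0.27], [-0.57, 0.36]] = y @ [[-2.34, -1.75], [-2.62, 2.61], [0.67, 1.75]]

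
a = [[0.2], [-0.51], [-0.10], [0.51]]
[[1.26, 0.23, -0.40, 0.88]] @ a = [[0.62]]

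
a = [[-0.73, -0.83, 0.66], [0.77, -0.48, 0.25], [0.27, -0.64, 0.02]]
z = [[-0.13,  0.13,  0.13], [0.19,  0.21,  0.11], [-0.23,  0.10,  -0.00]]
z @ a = [[0.23, -0.04, -0.05], [0.05, -0.33, 0.18], [0.24, 0.14, -0.13]]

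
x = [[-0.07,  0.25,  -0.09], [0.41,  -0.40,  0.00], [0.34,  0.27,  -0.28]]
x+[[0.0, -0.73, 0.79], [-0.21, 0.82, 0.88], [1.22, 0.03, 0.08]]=[[-0.07,-0.48,0.7], [0.2,0.42,0.88], [1.56,0.30,-0.20]]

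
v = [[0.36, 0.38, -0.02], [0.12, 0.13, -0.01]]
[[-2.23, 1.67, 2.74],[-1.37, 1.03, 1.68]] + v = [[-1.87, 2.05, 2.72],[-1.25, 1.16, 1.67]]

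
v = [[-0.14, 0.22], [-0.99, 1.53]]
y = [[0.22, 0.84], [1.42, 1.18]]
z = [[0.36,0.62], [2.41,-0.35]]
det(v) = 0.00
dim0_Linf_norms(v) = [0.99, 1.53]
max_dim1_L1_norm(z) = 2.76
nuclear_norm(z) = 3.11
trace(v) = 1.39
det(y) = -0.93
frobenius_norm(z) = 2.54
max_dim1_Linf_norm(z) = 2.41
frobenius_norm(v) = 1.84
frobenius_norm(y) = 2.04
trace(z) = 0.01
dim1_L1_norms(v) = [0.36, 2.52]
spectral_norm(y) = 1.99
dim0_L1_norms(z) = [2.77, 0.97]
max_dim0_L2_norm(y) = 1.45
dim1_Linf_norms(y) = [0.84, 1.42]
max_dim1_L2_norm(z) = 2.44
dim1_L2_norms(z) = [0.72, 2.44]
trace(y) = 1.40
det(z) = -1.62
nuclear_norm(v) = 1.84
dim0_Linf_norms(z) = [2.41, 0.62]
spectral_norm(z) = 2.45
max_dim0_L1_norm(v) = 1.75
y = z + v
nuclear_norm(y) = 2.46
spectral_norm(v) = 1.84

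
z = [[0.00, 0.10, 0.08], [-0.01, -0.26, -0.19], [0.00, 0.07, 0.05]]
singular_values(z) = [0.36, 0.01, 0.0]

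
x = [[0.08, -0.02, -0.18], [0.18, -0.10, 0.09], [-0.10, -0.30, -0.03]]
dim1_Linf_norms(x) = [0.18, 0.18, 0.3]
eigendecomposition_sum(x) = [[(0.14+0j), 0.06+0.00j, -0.08+0.00j],[(0.05+0j), 0.02+0.00j, -0.03+0.00j],[-0.11-0.00j, -0.05+0.00j, 0.06-0.00j]] + [[-0.03+0.04j, -0.04-0.07j, -0.05+0.02j], [(0.07+0.01j), (-0.06+0.1j), 0.06+0.05j], [(0.01+0.08j), -0.12-0.04j, -0.05+0.08j]] + [[-0.03-0.04j, -0.04+0.07j, -0.05-0.02j], [0.07-0.01j, -0.06-0.10j, (0.06-0.05j)], [0.01-0.08j, -0.12+0.04j, -0.05-0.08j]]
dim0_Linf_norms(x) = [0.18, 0.3, 0.18]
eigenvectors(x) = [[(-0.75+0j),0.32+0.27j,(0.32-0.27j)], [(-0.25+0j),0.13-0.58j,0.13+0.58j], [0.61+0.00j,0.69+0.00j,0.69-0.00j]]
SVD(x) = [[0.05, 0.04, 1.00],[0.18, -0.98, 0.03],[0.98, 0.17, -0.06]] @ diag([0.3205329100177102, 0.2210316398143397, 0.19749346266791332]) @ [[-0.20, -0.98, -0.07],[-0.87, 0.21, -0.46],[0.46, -0.03, -0.89]]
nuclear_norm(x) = 0.74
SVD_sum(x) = [[-0.00, -0.02, -0.0], [-0.01, -0.05, -0.00], [-0.06, -0.31, -0.02]] + [[-0.01, 0.0, -0.0], [0.19, -0.04, 0.10], [-0.03, 0.01, -0.02]] + [[0.09, -0.01, -0.17],[0.0, -0.0, -0.01],[-0.01, 0.0, 0.01]]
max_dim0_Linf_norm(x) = 0.3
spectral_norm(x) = 0.32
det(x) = 0.01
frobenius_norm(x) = 0.44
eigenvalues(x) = [(0.22+0j), (-0.13+0.21j), (-0.13-0.21j)]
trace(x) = -0.05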